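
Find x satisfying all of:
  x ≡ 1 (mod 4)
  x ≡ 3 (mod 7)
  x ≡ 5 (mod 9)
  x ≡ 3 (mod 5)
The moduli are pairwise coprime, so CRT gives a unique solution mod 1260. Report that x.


Product of moduli M = 4 · 7 · 9 · 5 = 1260.
Merge one congruence at a time:
  Start: x ≡ 1 (mod 4).
  Combine with x ≡ 3 (mod 7); new modulus lcm = 28.
    Write x = 1 + 4·t and substitute into x ≡ 3 (mod 7): 4·t ≡ 3 − 1 = 2 (mod 7).
    The inverse of 4 mod 7 is 2 (since 4·2 = 8 = 1·7 + 1), so t ≡ 2·2 = 4 ≡ 4 (mod 7).
    Then x = 1 + 4·4 = 17, valid modulo lcm(4, 7) = 28: x ≡ 17 (mod 28).
  Combine with x ≡ 5 (mod 9); new modulus lcm = 252.
    Write x = 17 + 28·t and substitute into x ≡ 5 (mod 9): 28·t ≡ 5 − 17 = -12 (mod 9).
    Reduce coefficients mod 9: 1·t ≡ 6 (mod 9).
    So t ≡ 6 (mod 9).
    Then x = 17 + 28·6 = 185, valid modulo lcm(28, 9) = 252: x ≡ 185 (mod 252).
  Combine with x ≡ 3 (mod 5); new modulus lcm = 1260.
    Write x = 185 + 252·t and substitute into x ≡ 3 (mod 5): 252·t ≡ 3 − 185 = -182 (mod 5).
    Reduce coefficients mod 5: 2·t ≡ 3 (mod 5).
    The inverse of 2 mod 5 is 3 (since 2·3 = 6 = 1·5 + 1), so t ≡ 3·3 = 9 ≡ 4 (mod 5).
    Then x = 185 + 252·4 = 1193, valid modulo lcm(252, 5) = 1260: x ≡ 1193 (mod 1260).
Verify against each original: 1193 mod 4 = 1, 1193 mod 7 = 3, 1193 mod 9 = 5, 1193 mod 5 = 3.

x ≡ 1193 (mod 1260).


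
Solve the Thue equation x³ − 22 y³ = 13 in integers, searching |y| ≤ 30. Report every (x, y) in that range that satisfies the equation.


The equation is x³ - 22y³ = 13. For fixed y, x³ = 22·y³ + 13, so a solution requires the RHS to be a perfect cube.
Strategy: iterate y from -30 to 30, compute RHS = 22·y³ + 13, and check whether it is a (positive or negative) perfect cube.
Check small values of y:
  y = 0: RHS = 13 is not a perfect cube.
  y = 1: RHS = 35 is not a perfect cube.
  y = -1: RHS = -9 is not a perfect cube.
  y = 2: RHS = 189 is not a perfect cube.
  y = -2: RHS = -163 is not a perfect cube.
  y = 3: RHS = 607 is not a perfect cube.
  y = -3: RHS = -581 is not a perfect cube.
Continuing the search up to |y| = 30 finds no solutions either.
No (x, y) in the scanned range satisfies the equation.

No integer solutions with |y| ≤ 30.


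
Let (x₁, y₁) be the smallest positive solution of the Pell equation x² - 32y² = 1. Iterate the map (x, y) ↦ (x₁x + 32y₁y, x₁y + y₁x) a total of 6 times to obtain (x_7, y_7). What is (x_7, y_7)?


Step 1: Find the fundamental solution (x₁, y₁) of x² - 32y² = 1.
  Expand √32 as a continued fraction. a₀ = ⌊√32⌋ = 5; iterate m_{k+1} = d_k·a_k − m_k, d_{k+1} = (32 − m_{k+1}²)/d_k, a_{k+1} = ⌊(a₀ + m_{k+1})/d_{k+1}⌋ (starting m₀ = 0, d₀ = 1), with convergents p_k = a_k·p_{k-1} + p_{k-2}, q_k = a_k·q_{k-1} + q_{k-2} (p₋₁ = 1, q₋₁ = 0):
  k = 0: a₀ = 5; p₀/q₀ = 5/1; p₀² − 32·q₀² = 25 − 32 = -7.
  k = 1: m = 5, d = 7, a = ⌊(5 + 5)/7⌋ = 1; p/q = (1·5 + 1)/(1·1 + 0) = 6/1; p² − 32·q² = 36 − 32 = 4.
  k = 2: m = 2, d = 4, a = ⌊(5 + 2)/4⌋ = 1; p/q = (1·6 + 5)/(1·1 + 1) = 11/2; p² − 32·q² = 121 − 128 = -7.
  k = 3: m = 2, d = 7, a = ⌊(5 + 2)/7⌋ = 1; p/q = (1·11 + 6)/(1·2 + 1) = 17/3; p² − 32·q² = 289 − 288 = 1.
  The first convergent with p² − 32·q² = 1 gives the fundamental solution (x₁, y₁) = (17, 3).
Step 2: Apply the recurrence (x_{n+1}, y_{n+1}) = (x₁x_n + 32y₁y_n, x₁y_n + y₁x_n) repeatedly.
  From (x_1, y_1) = (17, 3): x_2 = 17·17 + 32·3·3 = 577; y_2 = 17·3 + 3·17 = 102.
  From (x_2, y_2) = (577, 102): x_3 = 17·577 + 32·3·102 = 19601; y_3 = 17·102 + 3·577 = 3465.
  From (x_3, y_3) = (19601, 3465): x_4 = 17·19601 + 32·3·3465 = 665857; y_4 = 17·3465 + 3·19601 = 117708.
  From (x_4, y_4) = (665857, 117708): x_5 = 17·665857 + 32·3·117708 = 22619537; y_5 = 17·117708 + 3·665857 = 3998607.
  From (x_5, y_5) = (22619537, 3998607): x_6 = 17·22619537 + 32·3·3998607 = 768398401; y_6 = 17·3998607 + 3·22619537 = 135834930.
  From (x_6, y_6) = (768398401, 135834930): x_7 = 17·768398401 + 32·3·135834930 = 26102926097; y_7 = 17·135834930 + 3·768398401 = 4614389013.
Step 3: Verify x_7² - 32·y_7² = 681362750825443653409 - 681362750825443653408 = 1 (should be 1). ✓

(x_1, y_1) = (17, 3); (x_7, y_7) = (26102926097, 4614389013).


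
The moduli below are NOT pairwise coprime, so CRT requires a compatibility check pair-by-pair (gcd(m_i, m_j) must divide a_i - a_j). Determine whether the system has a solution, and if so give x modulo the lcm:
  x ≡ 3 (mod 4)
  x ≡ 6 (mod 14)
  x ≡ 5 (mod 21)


Moduli 4, 14, 21 are not pairwise coprime, so CRT works modulo lcm(m_i) when all pairwise compatibility conditions hold.
Pairwise compatibility: gcd(m_i, m_j) must divide a_i - a_j for every pair.
Merge one congruence at a time:
  Start: x ≡ 3 (mod 4).
  Combine with x ≡ 6 (mod 14): gcd(4, 14) = 2, and 6 - 3 = 3 is NOT divisible by 2.
    ⇒ system is inconsistent (no integer solution).

No solution (the system is inconsistent).


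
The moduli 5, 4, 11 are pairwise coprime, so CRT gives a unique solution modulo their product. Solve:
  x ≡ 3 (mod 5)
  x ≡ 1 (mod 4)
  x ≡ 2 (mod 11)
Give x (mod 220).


Moduli 5, 4, 11 are pairwise coprime; by CRT there is a unique solution modulo M = 5 · 4 · 11 = 220.
Solve pairwise, accumulating the modulus:
  Start with x ≡ 3 (mod 5).
  Combine with x ≡ 1 (mod 4): since gcd(5, 4) = 1, we get a unique residue mod 20.
    Write x = 3 + 5·t and substitute into x ≡ 1 (mod 4): 5·t ≡ 1 − 3 = -2 (mod 4).
    Reduce coefficients mod 4: 1·t ≡ 2 (mod 4).
    So t ≡ 2 (mod 4).
    Then x = 3 + 5·2 = 13, valid modulo lcm(5, 4) = 20: x ≡ 13 (mod 20).
  Combine with x ≡ 2 (mod 11): since gcd(20, 11) = 1, we get a unique residue mod 220.
    Write x = 13 + 20·t and substitute into x ≡ 2 (mod 11): 20·t ≡ 2 − 13 = -11 (mod 11).
    Reduce coefficients mod 11: 9·t ≡ 0 (mod 11).
    The inverse of 9 mod 11 is 5 (since 9·5 = 45 = 4·11 + 1), so t ≡ 5·0 = 0 ≡ 0 (mod 11).
    Then x = 13 + 20·0 = 13, valid modulo lcm(20, 11) = 220: x ≡ 13 (mod 220).
Verify: 13 mod 5 = 3 ✓, 13 mod 4 = 1 ✓, 13 mod 11 = 2 ✓.

x ≡ 13 (mod 220).


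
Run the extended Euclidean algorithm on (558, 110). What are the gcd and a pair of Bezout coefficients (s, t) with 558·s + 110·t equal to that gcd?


Euclidean algorithm on (558, 110) — divide until remainder is 0:
  558 = 5 · 110 + 8
  110 = 13 · 8 + 6
  8 = 1 · 6 + 2
  6 = 3 · 2 + 0
gcd(558, 110) = 2.
Track Bezout coefficients alongside the remainders: start with r₀ = 558 = a·1 + b·0 (s = 1, t = 0) and r₁ = 110 = a·0 + b·1 (s = 0, t = 1); each new remainder r_{k+1} = r_{k-1} − q_k·r_k inherits s_{k+1} = s_{k-1} − q_k·s_k, t_{k+1} = t_{k-1} − q_k·t_k, so r_k = a·s_k + b·t_k at every step:
  q = 5: r = 8, s = 1 − 5·0 = 1, t = 0 − 5·1 = -5  (check: 558·1 + 110·(-5) = 8)
  q = 13: r = 6, s = 0 − 13·1 = -13, t = 1 − 13·(-5) = 66  (check: 558·(-13) + 110·66 = 6)
  q = 1: r = 2, s = 1 − 1·(-13) = 14, t = -5 − 1·66 = -71  (check: 558·14 + 110·(-71) = 2)
The row with r = 2 (the gcd) gives the Bezout coefficients s = 14, t = -71.
Result: 558 · (14) + 110 · (-71) = 2.

gcd(558, 110) = 2; s = 14, t = -71 (check: 558·14 + 110·(-71) = 2).


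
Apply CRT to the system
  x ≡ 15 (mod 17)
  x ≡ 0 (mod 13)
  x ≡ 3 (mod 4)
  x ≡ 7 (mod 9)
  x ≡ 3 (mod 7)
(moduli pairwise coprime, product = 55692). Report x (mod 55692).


Product of moduli M = 17 · 13 · 4 · 9 · 7 = 55692.
Merge one congruence at a time:
  Start: x ≡ 15 (mod 17).
  Combine with x ≡ 0 (mod 13); new modulus lcm = 221.
    Write x = 15 + 17·t and substitute into x ≡ 0 (mod 13): 17·t ≡ 0 − 15 = -15 (mod 13).
    Reduce coefficients mod 13: 4·t ≡ 11 (mod 13).
    The inverse of 4 mod 13 is 10 (since 4·10 = 40 = 3·13 + 1), so t ≡ 10·11 = 110 ≡ 6 (mod 13).
    Then x = 15 + 17·6 = 117, valid modulo lcm(17, 13) = 221: x ≡ 117 (mod 221).
  Combine with x ≡ 3 (mod 4); new modulus lcm = 884.
    Write x = 117 + 221·t and substitute into x ≡ 3 (mod 4): 221·t ≡ 3 − 117 = -114 (mod 4).
    Reduce coefficients mod 4: 1·t ≡ 2 (mod 4).
    So t ≡ 2 (mod 4).
    Then x = 117 + 221·2 = 559, valid modulo lcm(221, 4) = 884: x ≡ 559 (mod 884).
  Combine with x ≡ 7 (mod 9); new modulus lcm = 7956.
    Write x = 559 + 884·t and substitute into x ≡ 7 (mod 9): 884·t ≡ 7 − 559 = -552 (mod 9).
    Reduce coefficients mod 9: 2·t ≡ 6 (mod 9).
    The inverse of 2 mod 9 is 5 (since 2·5 = 10 = 1·9 + 1), so t ≡ 5·6 = 30 ≡ 3 (mod 9).
    Then x = 559 + 884·3 = 3211, valid modulo lcm(884, 9) = 7956: x ≡ 3211 (mod 7956).
  Combine with x ≡ 3 (mod 7); new modulus lcm = 55692.
    Write x = 3211 + 7956·t and substitute into x ≡ 3 (mod 7): 7956·t ≡ 3 − 3211 = -3208 (mod 7).
    Reduce coefficients mod 7: 4·t ≡ 5 (mod 7).
    The inverse of 4 mod 7 is 2 (since 4·2 = 8 = 1·7 + 1), so t ≡ 2·5 = 10 ≡ 3 (mod 7).
    Then x = 3211 + 7956·3 = 27079, valid modulo lcm(7956, 7) = 55692: x ≡ 27079 (mod 55692).
Verify against each original: 27079 mod 17 = 15, 27079 mod 13 = 0, 27079 mod 4 = 3, 27079 mod 9 = 7, 27079 mod 7 = 3.

x ≡ 27079 (mod 55692).


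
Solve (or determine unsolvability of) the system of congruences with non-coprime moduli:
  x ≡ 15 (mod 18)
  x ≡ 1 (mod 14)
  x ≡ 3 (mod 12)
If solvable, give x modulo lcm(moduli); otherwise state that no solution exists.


Moduli 18, 14, 12 are not pairwise coprime, so CRT works modulo lcm(m_i) when all pairwise compatibility conditions hold.
Pairwise compatibility: gcd(m_i, m_j) must divide a_i - a_j for every pair.
Merge one congruence at a time:
  Start: x ≡ 15 (mod 18).
  Combine with x ≡ 1 (mod 14): gcd(18, 14) = 2; 1 - 15 = -14, which IS divisible by 2, so compatible.
    Write x = 15 + 18·t and substitute into x ≡ 1 (mod 14): 18·t ≡ 1 − 15 = -14 (mod 14).
    Divide the congruence (and modulus) by g = 2: 9·t ≡ -7 (mod 7).
    Reduce coefficients mod 7: 2·t ≡ 0 (mod 7).
    The inverse of 2 mod 7 is 4 (since 2·4 = 8 = 1·7 + 1), so t ≡ 4·0 = 0 ≡ 0 (mod 7).
    Then x = 15 + 18·0 = 15, valid modulo lcm(18, 14) = 126: x ≡ 15 (mod 126).
  Combine with x ≡ 3 (mod 12): gcd(126, 12) = 6; 3 - 15 = -12, which IS divisible by 6, so compatible.
    Write x = 15 + 126·t and substitute into x ≡ 3 (mod 12): 126·t ≡ 3 − 15 = -12 (mod 12).
    Divide the congruence (and modulus) by g = 6: 21·t ≡ -2 (mod 2).
    Reduce coefficients mod 2: 1·t ≡ 0 (mod 2).
    So t ≡ 0 (mod 2).
    Then x = 15 + 126·0 = 15, valid modulo lcm(126, 12) = 252: x ≡ 15 (mod 252).
Verify: 15 mod 18 = 15, 15 mod 14 = 1, 15 mod 12 = 3.

x ≡ 15 (mod 252).


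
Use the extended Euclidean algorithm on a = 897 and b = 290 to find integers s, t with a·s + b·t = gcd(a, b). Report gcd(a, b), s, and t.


Euclidean algorithm on (897, 290) — divide until remainder is 0:
  897 = 3 · 290 + 27
  290 = 10 · 27 + 20
  27 = 1 · 20 + 7
  20 = 2 · 7 + 6
  7 = 1 · 6 + 1
  6 = 6 · 1 + 0
gcd(897, 290) = 1.
Track Bezout coefficients alongside the remainders: start with r₀ = 897 = a·1 + b·0 (s = 1, t = 0) and r₁ = 290 = a·0 + b·1 (s = 0, t = 1); each new remainder r_{k+1} = r_{k-1} − q_k·r_k inherits s_{k+1} = s_{k-1} − q_k·s_k, t_{k+1} = t_{k-1} − q_k·t_k, so r_k = a·s_k + b·t_k at every step:
  q = 3: r = 27, s = 1 − 3·0 = 1, t = 0 − 3·1 = -3  (check: 897·1 + 290·(-3) = 27)
  q = 10: r = 20, s = 0 − 10·1 = -10, t = 1 − 10·(-3) = 31  (check: 897·(-10) + 290·31 = 20)
  q = 1: r = 7, s = 1 − 1·(-10) = 11, t = -3 − 1·31 = -34  (check: 897·11 + 290·(-34) = 7)
  q = 2: r = 6, s = -10 − 2·11 = -32, t = 31 − 2·(-34) = 99  (check: 897·(-32) + 290·99 = 6)
  q = 1: r = 1, s = 11 − 1·(-32) = 43, t = -34 − 1·99 = -133  (check: 897·43 + 290·(-133) = 1)
The row with r = 1 (the gcd) gives the Bezout coefficients s = 43, t = -133.
Result: 897 · (43) + 290 · (-133) = 1.

gcd(897, 290) = 1; s = 43, t = -133 (check: 897·43 + 290·(-133) = 1).


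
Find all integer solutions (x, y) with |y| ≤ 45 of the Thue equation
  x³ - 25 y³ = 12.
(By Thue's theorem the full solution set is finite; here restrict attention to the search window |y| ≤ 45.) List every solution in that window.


The equation is x³ - 25y³ = 12. For fixed y, x³ = 25·y³ + 12, so a solution requires the RHS to be a perfect cube.
Strategy: iterate y from -45 to 45, compute RHS = 25·y³ + 12, and check whether it is a (positive or negative) perfect cube.
Check small values of y:
  y = 0: RHS = 12 is not a perfect cube.
  y = 1: RHS = 37 is not a perfect cube.
  y = -1: RHS = -13 is not a perfect cube.
  y = 2: RHS = 212 is not a perfect cube.
  y = -2: RHS = -188 is not a perfect cube.
  y = 3: RHS = 687 is not a perfect cube.
  y = -3: RHS = -663 is not a perfect cube.
Continuing the search up to |y| = 45 finds no solutions either.
No (x, y) in the scanned range satisfies the equation.

No integer solutions with |y| ≤ 45.


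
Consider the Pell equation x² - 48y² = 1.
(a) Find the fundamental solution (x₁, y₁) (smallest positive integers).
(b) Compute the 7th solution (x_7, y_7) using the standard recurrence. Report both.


Step 1: Find the fundamental solution (x₁, y₁) of x² - 48y² = 1.
  Expand √48 as a continued fraction. a₀ = ⌊√48⌋ = 6; iterate m_{k+1} = d_k·a_k − m_k, d_{k+1} = (48 − m_{k+1}²)/d_k, a_{k+1} = ⌊(a₀ + m_{k+1})/d_{k+1}⌋ (starting m₀ = 0, d₀ = 1), with convergents p_k = a_k·p_{k-1} + p_{k-2}, q_k = a_k·q_{k-1} + q_{k-2} (p₋₁ = 1, q₋₁ = 0):
  k = 0: a₀ = 6; p₀/q₀ = 6/1; p₀² − 48·q₀² = 36 − 48 = -12.
  k = 1: m = 6, d = 12, a = ⌊(6 + 6)/12⌋ = 1; p/q = (1·6 + 1)/(1·1 + 0) = 7/1; p² − 48·q² = 49 − 48 = 1.
  The first convergent with p² − 48·q² = 1 gives the fundamental solution (x₁, y₁) = (7, 1).
Step 2: Apply the recurrence (x_{n+1}, y_{n+1}) = (x₁x_n + 48y₁y_n, x₁y_n + y₁x_n) repeatedly.
  From (x_1, y_1) = (7, 1): x_2 = 7·7 + 48·1·1 = 97; y_2 = 7·1 + 1·7 = 14.
  From (x_2, y_2) = (97, 14): x_3 = 7·97 + 48·1·14 = 1351; y_3 = 7·14 + 1·97 = 195.
  From (x_3, y_3) = (1351, 195): x_4 = 7·1351 + 48·1·195 = 18817; y_4 = 7·195 + 1·1351 = 2716.
  From (x_4, y_4) = (18817, 2716): x_5 = 7·18817 + 48·1·2716 = 262087; y_5 = 7·2716 + 1·18817 = 37829.
  From (x_5, y_5) = (262087, 37829): x_6 = 7·262087 + 48·1·37829 = 3650401; y_6 = 7·37829 + 1·262087 = 526890.
  From (x_6, y_6) = (3650401, 526890): x_7 = 7·3650401 + 48·1·526890 = 50843527; y_7 = 7·526890 + 1·3650401 = 7338631.
Step 3: Verify x_7² - 48·y_7² = 2585064237799729 - 2585064237799728 = 1 (should be 1). ✓

(x_1, y_1) = (7, 1); (x_7, y_7) = (50843527, 7338631).


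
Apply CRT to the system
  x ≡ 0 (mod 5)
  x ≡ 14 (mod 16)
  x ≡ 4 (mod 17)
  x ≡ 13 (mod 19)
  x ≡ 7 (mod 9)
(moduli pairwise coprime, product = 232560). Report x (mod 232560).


Product of moduli M = 5 · 16 · 17 · 19 · 9 = 232560.
Merge one congruence at a time:
  Start: x ≡ 0 (mod 5).
  Combine with x ≡ 14 (mod 16); new modulus lcm = 80.
    Write x = 0 + 5·t and substitute into x ≡ 14 (mod 16): 5·t ≡ 14 − 0 = 14 (mod 16).
    The inverse of 5 mod 16 is 13 (since 5·13 = 65 = 4·16 + 1), so t ≡ 13·14 = 182 ≡ 6 (mod 16).
    Then x = 0 + 5·6 = 30, valid modulo lcm(5, 16) = 80: x ≡ 30 (mod 80).
  Combine with x ≡ 4 (mod 17); new modulus lcm = 1360.
    Write x = 30 + 80·t and substitute into x ≡ 4 (mod 17): 80·t ≡ 4 − 30 = -26 (mod 17).
    Reduce coefficients mod 17: 12·t ≡ 8 (mod 17).
    The inverse of 12 mod 17 is 10 (since 12·10 = 120 = 7·17 + 1), so t ≡ 10·8 = 80 ≡ 12 (mod 17).
    Then x = 30 + 80·12 = 990, valid modulo lcm(80, 17) = 1360: x ≡ 990 (mod 1360).
  Combine with x ≡ 13 (mod 19); new modulus lcm = 25840.
    Write x = 990 + 1360·t and substitute into x ≡ 13 (mod 19): 1360·t ≡ 13 − 990 = -977 (mod 19).
    Reduce coefficients mod 19: 11·t ≡ 11 (mod 19).
    The inverse of 11 mod 19 is 7 (since 11·7 = 77 = 4·19 + 1), so t ≡ 7·11 = 77 ≡ 1 (mod 19).
    Then x = 990 + 1360·1 = 2350, valid modulo lcm(1360, 19) = 25840: x ≡ 2350 (mod 25840).
  Combine with x ≡ 7 (mod 9); new modulus lcm = 232560.
    Write x = 2350 + 25840·t and substitute into x ≡ 7 (mod 9): 25840·t ≡ 7 − 2350 = -2343 (mod 9).
    Reduce coefficients mod 9: 1·t ≡ 6 (mod 9).
    So t ≡ 6 (mod 9).
    Then x = 2350 + 25840·6 = 157390, valid modulo lcm(25840, 9) = 232560: x ≡ 157390 (mod 232560).
Verify against each original: 157390 mod 5 = 0, 157390 mod 16 = 14, 157390 mod 17 = 4, 157390 mod 19 = 13, 157390 mod 9 = 7.

x ≡ 157390 (mod 232560).


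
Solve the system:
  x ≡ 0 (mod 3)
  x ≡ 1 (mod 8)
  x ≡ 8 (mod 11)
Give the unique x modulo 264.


Moduli 3, 8, 11 are pairwise coprime; by CRT there is a unique solution modulo M = 3 · 8 · 11 = 264.
Solve pairwise, accumulating the modulus:
  Start with x ≡ 0 (mod 3).
  Combine with x ≡ 1 (mod 8): since gcd(3, 8) = 1, we get a unique residue mod 24.
    Write x = 0 + 3·t and substitute into x ≡ 1 (mod 8): 3·t ≡ 1 − 0 = 1 (mod 8).
    The inverse of 3 mod 8 is 3 (since 3·3 = 9 = 1·8 + 1), so t ≡ 3·1 = 3 ≡ 3 (mod 8).
    Then x = 0 + 3·3 = 9, valid modulo lcm(3, 8) = 24: x ≡ 9 (mod 24).
  Combine with x ≡ 8 (mod 11): since gcd(24, 11) = 1, we get a unique residue mod 264.
    Write x = 9 + 24·t and substitute into x ≡ 8 (mod 11): 24·t ≡ 8 − 9 = -1 (mod 11).
    Reduce coefficients mod 11: 2·t ≡ 10 (mod 11).
    The inverse of 2 mod 11 is 6 (since 2·6 = 12 = 1·11 + 1), so t ≡ 6·10 = 60 ≡ 5 (mod 11).
    Then x = 9 + 24·5 = 129, valid modulo lcm(24, 11) = 264: x ≡ 129 (mod 264).
Verify: 129 mod 3 = 0 ✓, 129 mod 8 = 1 ✓, 129 mod 11 = 8 ✓.

x ≡ 129 (mod 264).


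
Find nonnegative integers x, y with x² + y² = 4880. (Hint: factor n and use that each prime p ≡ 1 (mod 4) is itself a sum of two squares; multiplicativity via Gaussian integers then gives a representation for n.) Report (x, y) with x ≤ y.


Step 1: Factor n = 4880 = 2^4 · 5 · 61.
Step 2: Check the mod-4 condition on each prime factor: 2 = 2 (special); 5 ≡ 1 (mod 4), exponent 1; 61 ≡ 1 (mod 4), exponent 1.
All primes ≡ 3 (mod 4) appear to even exponent (or don't appear), so by the two-squares theorem n IS expressible as a sum of two squares.
Step 3: Build a representation. Group n = k² · m with k = 4 and m = 5 · 61 = 305 (a product of primes ≡ 1 (mod 4)); a representation of m scales to one of n via (k·x)² + (k·y)² = k²(x² + y²). Each prime p ≡ 1 (mod 4) is itself a sum of two squares; find a² by testing p − a² for a perfect square:
  5: 5 − 1² = 4 = 2² ⇒ 5 = 1² + 2².
  61: 61 − 1² = 60, 61 − 2² = 57, 61 − 3² = 52, 61 − 4² = 45, 61 − 5² = 36 = 6² ⇒ 61 = 5² + 6².
  Combine using the Brahmagupta–Fibonacci identity (a² + b²)(c² + d²) = (ac − bd)² + (ad + bc)² = (ac + bd)² + (ad − bc)²:
  5 · 61 = 305: from (1² + 2²)(5² + 6²), take (1·5 − 2·6, 1·6 + 2·5) = (5 − 12, 6 + 10) = (-7, 16); dropping signs (only squares matter) gives (7, 16); check 7² + 16² = 49 + 256 = 305 ✓.
  Scale by k = 4: (4·7, 4·16) = (28, 64).
Step 4: Order so x ≤ y and verify: 28² + 64² = 784 + 4096 = 4880 = n. ✓

n = 4880 = 28² + 64² (one valid representation with x ≤ y).


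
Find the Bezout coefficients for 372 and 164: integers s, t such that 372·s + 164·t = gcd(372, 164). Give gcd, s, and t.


Euclidean algorithm on (372, 164) — divide until remainder is 0:
  372 = 2 · 164 + 44
  164 = 3 · 44 + 32
  44 = 1 · 32 + 12
  32 = 2 · 12 + 8
  12 = 1 · 8 + 4
  8 = 2 · 4 + 0
gcd(372, 164) = 4.
Track Bezout coefficients alongside the remainders: start with r₀ = 372 = a·1 + b·0 (s = 1, t = 0) and r₁ = 164 = a·0 + b·1 (s = 0, t = 1); each new remainder r_{k+1} = r_{k-1} − q_k·r_k inherits s_{k+1} = s_{k-1} − q_k·s_k, t_{k+1} = t_{k-1} − q_k·t_k, so r_k = a·s_k + b·t_k at every step:
  q = 2: r = 44, s = 1 − 2·0 = 1, t = 0 − 2·1 = -2  (check: 372·1 + 164·(-2) = 44)
  q = 3: r = 32, s = 0 − 3·1 = -3, t = 1 − 3·(-2) = 7  (check: 372·(-3) + 164·7 = 32)
  q = 1: r = 12, s = 1 − 1·(-3) = 4, t = -2 − 1·7 = -9  (check: 372·4 + 164·(-9) = 12)
  q = 2: r = 8, s = -3 − 2·4 = -11, t = 7 − 2·(-9) = 25  (check: 372·(-11) + 164·25 = 8)
  q = 1: r = 4, s = 4 − 1·(-11) = 15, t = -9 − 1·25 = -34  (check: 372·15 + 164·(-34) = 4)
The row with r = 4 (the gcd) gives the Bezout coefficients s = 15, t = -34.
Result: 372 · (15) + 164 · (-34) = 4.

gcd(372, 164) = 4; s = 15, t = -34 (check: 372·15 + 164·(-34) = 4).


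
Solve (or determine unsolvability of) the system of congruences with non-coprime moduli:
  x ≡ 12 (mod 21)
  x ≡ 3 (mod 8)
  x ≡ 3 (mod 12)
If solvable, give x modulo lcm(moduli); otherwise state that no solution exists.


Moduli 21, 8, 12 are not pairwise coprime, so CRT works modulo lcm(m_i) when all pairwise compatibility conditions hold.
Pairwise compatibility: gcd(m_i, m_j) must divide a_i - a_j for every pair.
Merge one congruence at a time:
  Start: x ≡ 12 (mod 21).
  Combine with x ≡ 3 (mod 8): gcd(21, 8) = 1; 3 - 12 = -9, which IS divisible by 1, so compatible.
    Write x = 12 + 21·t and substitute into x ≡ 3 (mod 8): 21·t ≡ 3 − 12 = -9 (mod 8).
    Reduce coefficients mod 8: 5·t ≡ 7 (mod 8).
    The inverse of 5 mod 8 is 5 (since 5·5 = 25 = 3·8 + 1), so t ≡ 5·7 = 35 ≡ 3 (mod 8).
    Then x = 12 + 21·3 = 75, valid modulo lcm(21, 8) = 168: x ≡ 75 (mod 168).
  Combine with x ≡ 3 (mod 12): gcd(168, 12) = 12; 3 - 75 = -72, which IS divisible by 12, so compatible.
    Write x = 75 + 168·t and substitute into x ≡ 3 (mod 12): 168·t ≡ 3 − 75 = -72 (mod 12).
    Divide the congruence (and modulus) by g = 12: 14·t ≡ -6 (mod 1).
    Modulo 1 every t works; take t = 0.
    Then x = 75 + 168·0 = 75, valid modulo lcm(168, 12) = 168: x ≡ 75 (mod 168).
Verify: 75 mod 21 = 12, 75 mod 8 = 3, 75 mod 12 = 3.

x ≡ 75 (mod 168).


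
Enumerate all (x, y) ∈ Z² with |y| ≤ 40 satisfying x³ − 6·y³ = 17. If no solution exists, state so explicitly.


The equation is x³ - 6y³ = 17. For fixed y, x³ = 6·y³ + 17, so a solution requires the RHS to be a perfect cube.
Strategy: iterate y from -40 to 40, compute RHS = 6·y³ + 17, and check whether it is a (positive or negative) perfect cube.
Check small values of y:
  y = 0: RHS = 17 is not a perfect cube.
  y = 1: RHS = 23 is not a perfect cube.
  y = -1: RHS = 11 is not a perfect cube.
  y = 2: RHS = 65 is not a perfect cube.
  y = -2: RHS = -31 is not a perfect cube.
  y = 3: RHS = 179 is not a perfect cube.
  y = -3: RHS = -145 is not a perfect cube.
Continuing the search up to |y| = 40 finds no solutions either.
No (x, y) in the scanned range satisfies the equation.

No integer solutions with |y| ≤ 40.


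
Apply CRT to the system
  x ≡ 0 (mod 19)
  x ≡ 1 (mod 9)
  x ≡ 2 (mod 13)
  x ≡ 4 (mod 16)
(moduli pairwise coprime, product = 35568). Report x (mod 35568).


Product of moduli M = 19 · 9 · 13 · 16 = 35568.
Merge one congruence at a time:
  Start: x ≡ 0 (mod 19).
  Combine with x ≡ 1 (mod 9); new modulus lcm = 171.
    Write x = 0 + 19·t and substitute into x ≡ 1 (mod 9): 19·t ≡ 1 − 0 = 1 (mod 9).
    Reduce coefficients mod 9: 1·t ≡ 1 (mod 9).
    So t ≡ 1 (mod 9).
    Then x = 0 + 19·1 = 19, valid modulo lcm(19, 9) = 171: x ≡ 19 (mod 171).
  Combine with x ≡ 2 (mod 13); new modulus lcm = 2223.
    Write x = 19 + 171·t and substitute into x ≡ 2 (mod 13): 171·t ≡ 2 − 19 = -17 (mod 13).
    Reduce coefficients mod 13: 2·t ≡ 9 (mod 13).
    The inverse of 2 mod 13 is 7 (since 2·7 = 14 = 1·13 + 1), so t ≡ 7·9 = 63 ≡ 11 (mod 13).
    Then x = 19 + 171·11 = 1900, valid modulo lcm(171, 13) = 2223: x ≡ 1900 (mod 2223).
  Combine with x ≡ 4 (mod 16); new modulus lcm = 35568.
    Write x = 1900 + 2223·t and substitute into x ≡ 4 (mod 16): 2223·t ≡ 4 − 1900 = -1896 (mod 16).
    Reduce coefficients mod 16: 15·t ≡ 8 (mod 16).
    The inverse of 15 mod 16 is 15 (since 15·15 = 225 = 14·16 + 1), so t ≡ 15·8 = 120 ≡ 8 (mod 16).
    Then x = 1900 + 2223·8 = 19684, valid modulo lcm(2223, 16) = 35568: x ≡ 19684 (mod 35568).
Verify against each original: 19684 mod 19 = 0, 19684 mod 9 = 1, 19684 mod 13 = 2, 19684 mod 16 = 4.

x ≡ 19684 (mod 35568).


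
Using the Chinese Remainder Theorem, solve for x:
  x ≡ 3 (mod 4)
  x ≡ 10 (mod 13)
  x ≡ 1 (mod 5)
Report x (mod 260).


Moduli 4, 13, 5 are pairwise coprime; by CRT there is a unique solution modulo M = 4 · 13 · 5 = 260.
Solve pairwise, accumulating the modulus:
  Start with x ≡ 3 (mod 4).
  Combine with x ≡ 10 (mod 13): since gcd(4, 13) = 1, we get a unique residue mod 52.
    Write x = 3 + 4·t and substitute into x ≡ 10 (mod 13): 4·t ≡ 10 − 3 = 7 (mod 13).
    The inverse of 4 mod 13 is 10 (since 4·10 = 40 = 3·13 + 1), so t ≡ 10·7 = 70 ≡ 5 (mod 13).
    Then x = 3 + 4·5 = 23, valid modulo lcm(4, 13) = 52: x ≡ 23 (mod 52).
  Combine with x ≡ 1 (mod 5): since gcd(52, 5) = 1, we get a unique residue mod 260.
    Write x = 23 + 52·t and substitute into x ≡ 1 (mod 5): 52·t ≡ 1 − 23 = -22 (mod 5).
    Reduce coefficients mod 5: 2·t ≡ 3 (mod 5).
    The inverse of 2 mod 5 is 3 (since 2·3 = 6 = 1·5 + 1), so t ≡ 3·3 = 9 ≡ 4 (mod 5).
    Then x = 23 + 52·4 = 231, valid modulo lcm(52, 5) = 260: x ≡ 231 (mod 260).
Verify: 231 mod 4 = 3 ✓, 231 mod 13 = 10 ✓, 231 mod 5 = 1 ✓.

x ≡ 231 (mod 260).


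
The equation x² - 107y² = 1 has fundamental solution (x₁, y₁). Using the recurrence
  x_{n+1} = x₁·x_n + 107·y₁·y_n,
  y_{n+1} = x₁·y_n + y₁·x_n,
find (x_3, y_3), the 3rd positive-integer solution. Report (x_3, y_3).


Step 1: Find the fundamental solution (x₁, y₁) of x² - 107y² = 1.
  Expand √107 as a continued fraction. a₀ = ⌊√107⌋ = 10; iterate m_{k+1} = d_k·a_k − m_k, d_{k+1} = (107 − m_{k+1}²)/d_k, a_{k+1} = ⌊(a₀ + m_{k+1})/d_{k+1}⌋ (starting m₀ = 0, d₀ = 1), with convergents p_k = a_k·p_{k-1} + p_{k-2}, q_k = a_k·q_{k-1} + q_{k-2} (p₋₁ = 1, q₋₁ = 0):
  k = 0: a₀ = 10; p₀/q₀ = 10/1; p₀² − 107·q₀² = 100 − 107 = -7.
  k = 1: m = 10, d = 7, a = ⌊(10 + 10)/7⌋ = 2; p/q = (2·10 + 1)/(2·1 + 0) = 21/2; p² − 107·q² = 441 − 428 = 13.
  k = 2: m = 4, d = 13, a = ⌊(10 + 4)/13⌋ = 1; p/q = (1·21 + 10)/(1·2 + 1) = 31/3; p² − 107·q² = 961 − 963 = -2.
  k = 3: m = 9, d = 2, a = ⌊(10 + 9)/2⌋ = 9; p/q = (9·31 + 21)/(9·3 + 2) = 300/29; p² − 107·q² = 90000 − 89987 = 13.
  k = 4: m = 9, d = 13, a = ⌊(10 + 9)/13⌋ = 1; p/q = (1·300 + 31)/(1·29 + 3) = 331/32; p² − 107·q² = 109561 − 109568 = -7.
  k = 5: m = 4, d = 7, a = ⌊(10 + 4)/7⌋ = 2; p/q = (2·331 + 300)/(2·32 + 29) = 962/93; p² − 107·q² = 925444 − 925443 = 1.
  The first convergent with p² − 107·q² = 1 gives the fundamental solution (x₁, y₁) = (962, 93).
Step 2: Apply the recurrence (x_{n+1}, y_{n+1}) = (x₁x_n + 107y₁y_n, x₁y_n + y₁x_n) repeatedly.
  From (x_1, y_1) = (962, 93): x_2 = 962·962 + 107·93·93 = 1850887; y_2 = 962·93 + 93·962 = 178932.
  From (x_2, y_2) = (1850887, 178932): x_3 = 962·1850887 + 107·93·178932 = 3561105626; y_3 = 962·178932 + 93·1850887 = 344265075.
Step 3: Verify x_3² - 107·y_3² = 12681473279528851876 - 12681473279528851875 = 1 (should be 1). ✓

(x_1, y_1) = (962, 93); (x_3, y_3) = (3561105626, 344265075).


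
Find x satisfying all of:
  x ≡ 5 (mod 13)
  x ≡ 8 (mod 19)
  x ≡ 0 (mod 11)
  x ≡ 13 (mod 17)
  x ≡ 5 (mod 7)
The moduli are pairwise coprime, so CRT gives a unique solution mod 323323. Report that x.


Product of moduli M = 13 · 19 · 11 · 17 · 7 = 323323.
Merge one congruence at a time:
  Start: x ≡ 5 (mod 13).
  Combine with x ≡ 8 (mod 19); new modulus lcm = 247.
    Write x = 5 + 13·t and substitute into x ≡ 8 (mod 19): 13·t ≡ 8 − 5 = 3 (mod 19).
    The inverse of 13 mod 19 is 3 (since 13·3 = 39 = 2·19 + 1), so t ≡ 3·3 = 9 ≡ 9 (mod 19).
    Then x = 5 + 13·9 = 122, valid modulo lcm(13, 19) = 247: x ≡ 122 (mod 247).
  Combine with x ≡ 0 (mod 11); new modulus lcm = 2717.
    Write x = 122 + 247·t and substitute into x ≡ 0 (mod 11): 247·t ≡ 0 − 122 = -122 (mod 11).
    Reduce coefficients mod 11: 5·t ≡ 10 (mod 11).
    The inverse of 5 mod 11 is 9 (since 5·9 = 45 = 4·11 + 1), so t ≡ 9·10 = 90 ≡ 2 (mod 11).
    Then x = 122 + 247·2 = 616, valid modulo lcm(247, 11) = 2717: x ≡ 616 (mod 2717).
  Combine with x ≡ 13 (mod 17); new modulus lcm = 46189.
    Write x = 616 + 2717·t and substitute into x ≡ 13 (mod 17): 2717·t ≡ 13 − 616 = -603 (mod 17).
    Reduce coefficients mod 17: 14·t ≡ 9 (mod 17).
    The inverse of 14 mod 17 is 11 (since 14·11 = 154 = 9·17 + 1), so t ≡ 11·9 = 99 ≡ 14 (mod 17).
    Then x = 616 + 2717·14 = 38654, valid modulo lcm(2717, 17) = 46189: x ≡ 38654 (mod 46189).
  Combine with x ≡ 5 (mod 7); new modulus lcm = 323323.
    Write x = 38654 + 46189·t and substitute into x ≡ 5 (mod 7): 46189·t ≡ 5 − 38654 = -38649 (mod 7).
    Reduce coefficients mod 7: 3·t ≡ 5 (mod 7).
    The inverse of 3 mod 7 is 5 (since 3·5 = 15 = 2·7 + 1), so t ≡ 5·5 = 25 ≡ 4 (mod 7).
    Then x = 38654 + 46189·4 = 223410, valid modulo lcm(46189, 7) = 323323: x ≡ 223410 (mod 323323).
Verify against each original: 223410 mod 13 = 5, 223410 mod 19 = 8, 223410 mod 11 = 0, 223410 mod 17 = 13, 223410 mod 7 = 5.

x ≡ 223410 (mod 323323).


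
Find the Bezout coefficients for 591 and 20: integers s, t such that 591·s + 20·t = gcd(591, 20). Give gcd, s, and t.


Euclidean algorithm on (591, 20) — divide until remainder is 0:
  591 = 29 · 20 + 11
  20 = 1 · 11 + 9
  11 = 1 · 9 + 2
  9 = 4 · 2 + 1
  2 = 2 · 1 + 0
gcd(591, 20) = 1.
Track Bezout coefficients alongside the remainders: start with r₀ = 591 = a·1 + b·0 (s = 1, t = 0) and r₁ = 20 = a·0 + b·1 (s = 0, t = 1); each new remainder r_{k+1} = r_{k-1} − q_k·r_k inherits s_{k+1} = s_{k-1} − q_k·s_k, t_{k+1} = t_{k-1} − q_k·t_k, so r_k = a·s_k + b·t_k at every step:
  q = 29: r = 11, s = 1 − 29·0 = 1, t = 0 − 29·1 = -29  (check: 591·1 + 20·(-29) = 11)
  q = 1: r = 9, s = 0 − 1·1 = -1, t = 1 − 1·(-29) = 30  (check: 591·(-1) + 20·30 = 9)
  q = 1: r = 2, s = 1 − 1·(-1) = 2, t = -29 − 1·30 = -59  (check: 591·2 + 20·(-59) = 2)
  q = 4: r = 1, s = -1 − 4·2 = -9, t = 30 − 4·(-59) = 266  (check: 591·(-9) + 20·266 = 1)
The row with r = 1 (the gcd) gives the Bezout coefficients s = -9, t = 266.
Result: 591 · (-9) + 20 · (266) = 1.

gcd(591, 20) = 1; s = -9, t = 266 (check: 591·(-9) + 20·266 = 1).


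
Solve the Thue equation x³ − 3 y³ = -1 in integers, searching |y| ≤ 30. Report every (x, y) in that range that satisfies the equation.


The equation is x³ - 3y³ = -1. For fixed y, x³ = 3·y³ − 1, so a solution requires the RHS to be a perfect cube.
Strategy: iterate y from -30 to 30, compute RHS = 3·y³ − 1, and check whether it is a (positive or negative) perfect cube.
Check small values of y:
  y = 0: RHS = -1 = (-1)³ ⇒ x = -1 works.
  y = 1: RHS = 2 is not a perfect cube.
  y = -1: RHS = -4 is not a perfect cube.
  y = 2: RHS = 23 is not a perfect cube.
  y = -2: RHS = -25 is not a perfect cube.
  y = 3: RHS = 80 is not a perfect cube.
  y = -3: RHS = -82 is not a perfect cube.
Continuing the search up to |y| = 30 finds no further solutions beyond those listed.
Collected solutions: (-1, 0).

Solutions (with |y| ≤ 30): (-1, 0).


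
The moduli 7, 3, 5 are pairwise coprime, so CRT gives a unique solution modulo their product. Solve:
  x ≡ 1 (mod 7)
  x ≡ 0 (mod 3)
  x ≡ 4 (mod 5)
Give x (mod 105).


Moduli 7, 3, 5 are pairwise coprime; by CRT there is a unique solution modulo M = 7 · 3 · 5 = 105.
Solve pairwise, accumulating the modulus:
  Start with x ≡ 1 (mod 7).
  Combine with x ≡ 0 (mod 3): since gcd(7, 3) = 1, we get a unique residue mod 21.
    Write x = 1 + 7·t and substitute into x ≡ 0 (mod 3): 7·t ≡ 0 − 1 = -1 (mod 3).
    Reduce coefficients mod 3: 1·t ≡ 2 (mod 3).
    So t ≡ 2 (mod 3).
    Then x = 1 + 7·2 = 15, valid modulo lcm(7, 3) = 21: x ≡ 15 (mod 21).
  Combine with x ≡ 4 (mod 5): since gcd(21, 5) = 1, we get a unique residue mod 105.
    Write x = 15 + 21·t and substitute into x ≡ 4 (mod 5): 21·t ≡ 4 − 15 = -11 (mod 5).
    Reduce coefficients mod 5: 1·t ≡ 4 (mod 5).
    So t ≡ 4 (mod 5).
    Then x = 15 + 21·4 = 99, valid modulo lcm(21, 5) = 105: x ≡ 99 (mod 105).
Verify: 99 mod 7 = 1 ✓, 99 mod 3 = 0 ✓, 99 mod 5 = 4 ✓.

x ≡ 99 (mod 105).


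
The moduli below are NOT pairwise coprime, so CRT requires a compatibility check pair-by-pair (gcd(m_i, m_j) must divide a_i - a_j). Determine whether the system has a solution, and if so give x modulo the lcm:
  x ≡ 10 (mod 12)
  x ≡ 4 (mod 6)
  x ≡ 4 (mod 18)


Moduli 12, 6, 18 are not pairwise coprime, so CRT works modulo lcm(m_i) when all pairwise compatibility conditions hold.
Pairwise compatibility: gcd(m_i, m_j) must divide a_i - a_j for every pair.
Merge one congruence at a time:
  Start: x ≡ 10 (mod 12).
  Combine with x ≡ 4 (mod 6): gcd(12, 6) = 6; 4 - 10 = -6, which IS divisible by 6, so compatible.
    Write x = 10 + 12·t and substitute into x ≡ 4 (mod 6): 12·t ≡ 4 − 10 = -6 (mod 6).
    Divide the congruence (and modulus) by g = 6: 2·t ≡ -1 (mod 1).
    Modulo 1 every t works; take t = 0.
    Then x = 10 + 12·0 = 10, valid modulo lcm(12, 6) = 12: x ≡ 10 (mod 12).
  Combine with x ≡ 4 (mod 18): gcd(12, 18) = 6; 4 - 10 = -6, which IS divisible by 6, so compatible.
    Write x = 10 + 12·t and substitute into x ≡ 4 (mod 18): 12·t ≡ 4 − 10 = -6 (mod 18).
    Divide the congruence (and modulus) by g = 6: 2·t ≡ -1 (mod 3).
    Reduce coefficients mod 3: 2·t ≡ 2 (mod 3).
    The inverse of 2 mod 3 is 2 (since 2·2 = 4 = 1·3 + 1), so t ≡ 2·2 = 4 ≡ 1 (mod 3).
    Then x = 10 + 12·1 = 22, valid modulo lcm(12, 18) = 36: x ≡ 22 (mod 36).
Verify: 22 mod 12 = 10, 22 mod 6 = 4, 22 mod 18 = 4.

x ≡ 22 (mod 36).


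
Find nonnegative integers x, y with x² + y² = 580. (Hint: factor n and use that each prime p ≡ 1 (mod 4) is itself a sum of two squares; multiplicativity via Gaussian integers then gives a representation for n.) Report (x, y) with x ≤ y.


Step 1: Factor n = 580 = 2^2 · 5 · 29.
Step 2: Check the mod-4 condition on each prime factor: 2 = 2 (special); 5 ≡ 1 (mod 4), exponent 1; 29 ≡ 1 (mod 4), exponent 1.
All primes ≡ 3 (mod 4) appear to even exponent (or don't appear), so by the two-squares theorem n IS expressible as a sum of two squares.
Step 3: Build a representation. Group n = k² · m with k = 2 and m = 5 · 29 = 145 (a product of primes ≡ 1 (mod 4)); a representation of m scales to one of n via (k·x)² + (k·y)² = k²(x² + y²). Each prime p ≡ 1 (mod 4) is itself a sum of two squares; find a² by testing p − a² for a perfect square:
  5: 5 − 1² = 4 = 2² ⇒ 5 = 1² + 2².
  29: 29 − 1² = 28, 29 − 2² = 25 = 5² ⇒ 29 = 2² + 5².
  Combine using the Brahmagupta–Fibonacci identity (a² + b²)(c² + d²) = (ac − bd)² + (ad + bc)² = (ac + bd)² + (ad − bc)²:
  5 · 29 = 145: from (1² + 2²)(2² + 5²), take (1·2 − 2·5, 1·5 + 2·2) = (2 − 10, 5 + 4) = (-8, 9); dropping signs (only squares matter) gives (8, 9); check 8² + 9² = 64 + 81 = 145 ✓.
  Scale by k = 2: (2·8, 2·9) = (16, 18).
Step 4: Order so x ≤ y and verify: 16² + 18² = 256 + 324 = 580 = n. ✓

n = 580 = 16² + 18² (one valid representation with x ≤ y).


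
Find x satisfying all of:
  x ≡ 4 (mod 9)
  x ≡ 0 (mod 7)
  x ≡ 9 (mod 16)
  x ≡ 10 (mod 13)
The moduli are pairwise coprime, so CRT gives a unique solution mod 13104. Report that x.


Product of moduli M = 9 · 7 · 16 · 13 = 13104.
Merge one congruence at a time:
  Start: x ≡ 4 (mod 9).
  Combine with x ≡ 0 (mod 7); new modulus lcm = 63.
    Write x = 4 + 9·t and substitute into x ≡ 0 (mod 7): 9·t ≡ 0 − 4 = -4 (mod 7).
    Reduce coefficients mod 7: 2·t ≡ 3 (mod 7).
    The inverse of 2 mod 7 is 4 (since 2·4 = 8 = 1·7 + 1), so t ≡ 4·3 = 12 ≡ 5 (mod 7).
    Then x = 4 + 9·5 = 49, valid modulo lcm(9, 7) = 63: x ≡ 49 (mod 63).
  Combine with x ≡ 9 (mod 16); new modulus lcm = 1008.
    Write x = 49 + 63·t and substitute into x ≡ 9 (mod 16): 63·t ≡ 9 − 49 = -40 (mod 16).
    Reduce coefficients mod 16: 15·t ≡ 8 (mod 16).
    The inverse of 15 mod 16 is 15 (since 15·15 = 225 = 14·16 + 1), so t ≡ 15·8 = 120 ≡ 8 (mod 16).
    Then x = 49 + 63·8 = 553, valid modulo lcm(63, 16) = 1008: x ≡ 553 (mod 1008).
  Combine with x ≡ 10 (mod 13); new modulus lcm = 13104.
    Write x = 553 + 1008·t and substitute into x ≡ 10 (mod 13): 1008·t ≡ 10 − 553 = -543 (mod 13).
    Reduce coefficients mod 13: 7·t ≡ 3 (mod 13).
    The inverse of 7 mod 13 is 2 (since 7·2 = 14 = 1·13 + 1), so t ≡ 2·3 = 6 ≡ 6 (mod 13).
    Then x = 553 + 1008·6 = 6601, valid modulo lcm(1008, 13) = 13104: x ≡ 6601 (mod 13104).
Verify against each original: 6601 mod 9 = 4, 6601 mod 7 = 0, 6601 mod 16 = 9, 6601 mod 13 = 10.

x ≡ 6601 (mod 13104).


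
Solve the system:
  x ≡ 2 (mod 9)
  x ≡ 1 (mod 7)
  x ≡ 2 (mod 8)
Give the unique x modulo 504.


Moduli 9, 7, 8 are pairwise coprime; by CRT there is a unique solution modulo M = 9 · 7 · 8 = 504.
Solve pairwise, accumulating the modulus:
  Start with x ≡ 2 (mod 9).
  Combine with x ≡ 1 (mod 7): since gcd(9, 7) = 1, we get a unique residue mod 63.
    Write x = 2 + 9·t and substitute into x ≡ 1 (mod 7): 9·t ≡ 1 − 2 = -1 (mod 7).
    Reduce coefficients mod 7: 2·t ≡ 6 (mod 7).
    The inverse of 2 mod 7 is 4 (since 2·4 = 8 = 1·7 + 1), so t ≡ 4·6 = 24 ≡ 3 (mod 7).
    Then x = 2 + 9·3 = 29, valid modulo lcm(9, 7) = 63: x ≡ 29 (mod 63).
  Combine with x ≡ 2 (mod 8): since gcd(63, 8) = 1, we get a unique residue mod 504.
    Write x = 29 + 63·t and substitute into x ≡ 2 (mod 8): 63·t ≡ 2 − 29 = -27 (mod 8).
    Reduce coefficients mod 8: 7·t ≡ 5 (mod 8).
    The inverse of 7 mod 8 is 7 (since 7·7 = 49 = 6·8 + 1), so t ≡ 7·5 = 35 ≡ 3 (mod 8).
    Then x = 29 + 63·3 = 218, valid modulo lcm(63, 8) = 504: x ≡ 218 (mod 504).
Verify: 218 mod 9 = 2 ✓, 218 mod 7 = 1 ✓, 218 mod 8 = 2 ✓.

x ≡ 218 (mod 504).


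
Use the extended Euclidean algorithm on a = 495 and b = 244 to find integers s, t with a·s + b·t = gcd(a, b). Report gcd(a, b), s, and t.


Euclidean algorithm on (495, 244) — divide until remainder is 0:
  495 = 2 · 244 + 7
  244 = 34 · 7 + 6
  7 = 1 · 6 + 1
  6 = 6 · 1 + 0
gcd(495, 244) = 1.
Track Bezout coefficients alongside the remainders: start with r₀ = 495 = a·1 + b·0 (s = 1, t = 0) and r₁ = 244 = a·0 + b·1 (s = 0, t = 1); each new remainder r_{k+1} = r_{k-1} − q_k·r_k inherits s_{k+1} = s_{k-1} − q_k·s_k, t_{k+1} = t_{k-1} − q_k·t_k, so r_k = a·s_k + b·t_k at every step:
  q = 2: r = 7, s = 1 − 2·0 = 1, t = 0 − 2·1 = -2  (check: 495·1 + 244·(-2) = 7)
  q = 34: r = 6, s = 0 − 34·1 = -34, t = 1 − 34·(-2) = 69  (check: 495·(-34) + 244·69 = 6)
  q = 1: r = 1, s = 1 − 1·(-34) = 35, t = -2 − 1·69 = -71  (check: 495·35 + 244·(-71) = 1)
The row with r = 1 (the gcd) gives the Bezout coefficients s = 35, t = -71.
Result: 495 · (35) + 244 · (-71) = 1.

gcd(495, 244) = 1; s = 35, t = -71 (check: 495·35 + 244·(-71) = 1).


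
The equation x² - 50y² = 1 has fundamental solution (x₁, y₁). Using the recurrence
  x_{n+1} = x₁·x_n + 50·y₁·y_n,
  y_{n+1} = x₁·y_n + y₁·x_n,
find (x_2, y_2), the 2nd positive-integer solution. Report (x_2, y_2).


Step 1: Find the fundamental solution (x₁, y₁) of x² - 50y² = 1.
  Expand √50 as a continued fraction. a₀ = ⌊√50⌋ = 7; iterate m_{k+1} = d_k·a_k − m_k, d_{k+1} = (50 − m_{k+1}²)/d_k, a_{k+1} = ⌊(a₀ + m_{k+1})/d_{k+1}⌋ (starting m₀ = 0, d₀ = 1), with convergents p_k = a_k·p_{k-1} + p_{k-2}, q_k = a_k·q_{k-1} + q_{k-2} (p₋₁ = 1, q₋₁ = 0):
  k = 0: a₀ = 7; p₀/q₀ = 7/1; p₀² − 50·q₀² = 49 − 50 = -1.
  k = 1: m = 7, d = 1, a = ⌊(7 + 7)/1⌋ = 14; p/q = (14·7 + 1)/(14·1 + 0) = 99/14; p² − 50·q² = 9801 − 9800 = 1.
  The first convergent with p² − 50·q² = 1 gives the fundamental solution (x₁, y₁) = (99, 14).
Step 2: Apply the recurrence (x_{n+1}, y_{n+1}) = (x₁x_n + 50y₁y_n, x₁y_n + y₁x_n) repeatedly.
  From (x_1, y_1) = (99, 14): x_2 = 99·99 + 50·14·14 = 19601; y_2 = 99·14 + 14·99 = 2772.
Step 3: Verify x_2² - 50·y_2² = 384199201 - 384199200 = 1 (should be 1). ✓

(x_1, y_1) = (99, 14); (x_2, y_2) = (19601, 2772).
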